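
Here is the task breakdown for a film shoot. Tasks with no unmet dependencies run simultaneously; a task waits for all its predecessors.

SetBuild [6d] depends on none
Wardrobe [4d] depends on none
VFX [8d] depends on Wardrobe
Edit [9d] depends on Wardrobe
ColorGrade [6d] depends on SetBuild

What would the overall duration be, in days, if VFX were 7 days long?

13

As given, the longest chain is Wardrobe→Edit = 4+9 = 13, so the finish is 13 days.
The longest path through VFX is only 12 days, so VFX has float 1.
No other chain overtakes it, so the finish is 13 days.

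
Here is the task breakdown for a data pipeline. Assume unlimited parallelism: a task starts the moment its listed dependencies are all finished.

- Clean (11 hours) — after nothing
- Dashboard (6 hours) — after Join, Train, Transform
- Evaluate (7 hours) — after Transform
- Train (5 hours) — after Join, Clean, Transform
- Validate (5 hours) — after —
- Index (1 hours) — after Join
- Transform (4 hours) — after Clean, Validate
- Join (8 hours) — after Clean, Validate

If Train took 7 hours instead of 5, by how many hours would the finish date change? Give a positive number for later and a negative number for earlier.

2

The binding path is Clean→Join→Train→Dashboard = 11+8+5+6 = 30; finish at 30 hours.
Since Train is critical, the +2 change carries straight to that chain (now 32 hours).
The critical path is still Clean→Join→Train→Dashboard; finish is now 32 hours.
Change in finish: 32 − 30 = +2 hours.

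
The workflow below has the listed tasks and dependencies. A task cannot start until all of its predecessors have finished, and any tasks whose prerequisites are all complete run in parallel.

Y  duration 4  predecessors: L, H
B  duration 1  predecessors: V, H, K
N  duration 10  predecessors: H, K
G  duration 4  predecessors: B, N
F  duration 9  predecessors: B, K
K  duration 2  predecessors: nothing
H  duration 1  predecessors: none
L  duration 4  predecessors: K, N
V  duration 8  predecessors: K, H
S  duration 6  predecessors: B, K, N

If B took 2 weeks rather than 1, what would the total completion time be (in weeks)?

As given, the longest chain is K→V→B→F = 2+8+1+9 = 20, so the finish is 20 weeks.
B lies on that path, so at 2 weeks the path becomes 21 weeks.
That remains the longest chain; total 21 weeks.

21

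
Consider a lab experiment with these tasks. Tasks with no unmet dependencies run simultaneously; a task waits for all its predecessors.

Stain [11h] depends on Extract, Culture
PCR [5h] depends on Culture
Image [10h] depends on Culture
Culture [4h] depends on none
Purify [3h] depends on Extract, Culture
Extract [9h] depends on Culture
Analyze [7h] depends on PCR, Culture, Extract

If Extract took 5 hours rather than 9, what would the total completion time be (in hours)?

20

The binding path is Culture→Extract→Stain = 4+9+11 = 24; finish at 24 hours.
Extract is on the critical path; changing it to 5 makes that path 20 hours.
No other chain overtakes it, so the finish is 20 hours.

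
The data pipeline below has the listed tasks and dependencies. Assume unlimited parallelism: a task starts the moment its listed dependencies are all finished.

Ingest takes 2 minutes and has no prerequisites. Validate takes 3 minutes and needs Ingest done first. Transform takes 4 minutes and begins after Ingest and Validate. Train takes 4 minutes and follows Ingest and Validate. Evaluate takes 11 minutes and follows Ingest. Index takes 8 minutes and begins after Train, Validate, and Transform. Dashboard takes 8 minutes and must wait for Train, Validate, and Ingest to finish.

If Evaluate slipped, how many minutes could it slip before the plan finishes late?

4

Ingest→Validate→Transform→Index = 2+3+4+8 = 17 sets the makespan at 17 minutes.
Longest path through Evaluate: 13 minutes (earliest finish 13, latest finish 17).
Float = 17 − 13 = 4.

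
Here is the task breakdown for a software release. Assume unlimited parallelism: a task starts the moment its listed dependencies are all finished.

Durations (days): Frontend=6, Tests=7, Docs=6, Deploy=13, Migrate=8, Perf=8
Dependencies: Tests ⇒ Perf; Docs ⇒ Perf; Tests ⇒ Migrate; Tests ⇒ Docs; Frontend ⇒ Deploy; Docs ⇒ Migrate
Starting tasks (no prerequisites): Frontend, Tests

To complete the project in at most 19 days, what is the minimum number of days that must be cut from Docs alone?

Current finish: 21 days; target: 19.
Docs is on every critical path, so each day cut from Docs cuts the finish by one (this holds down to a finish of 19).
Need 21 − 19 = 2 days off Docs → Docs becomes 4 days, finish becomes 19.

2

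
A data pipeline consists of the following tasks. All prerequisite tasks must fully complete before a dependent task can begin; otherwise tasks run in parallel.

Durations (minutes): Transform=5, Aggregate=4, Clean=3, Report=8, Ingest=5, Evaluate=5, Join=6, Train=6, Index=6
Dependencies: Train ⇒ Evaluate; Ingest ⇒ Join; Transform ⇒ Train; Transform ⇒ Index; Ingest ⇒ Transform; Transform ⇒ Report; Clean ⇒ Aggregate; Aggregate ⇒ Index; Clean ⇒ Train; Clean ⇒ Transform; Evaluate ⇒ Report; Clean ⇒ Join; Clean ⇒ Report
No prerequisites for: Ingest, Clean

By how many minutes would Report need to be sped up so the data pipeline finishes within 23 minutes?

Current finish: 29 minutes; target: 23.
Report is on every critical path, so each minute cut from Report cuts the finish by one (this holds down to a finish of 22).
Need 29 − 23 = 6 minutes off Report → Report becomes 2 minutes, finish becomes 23.

6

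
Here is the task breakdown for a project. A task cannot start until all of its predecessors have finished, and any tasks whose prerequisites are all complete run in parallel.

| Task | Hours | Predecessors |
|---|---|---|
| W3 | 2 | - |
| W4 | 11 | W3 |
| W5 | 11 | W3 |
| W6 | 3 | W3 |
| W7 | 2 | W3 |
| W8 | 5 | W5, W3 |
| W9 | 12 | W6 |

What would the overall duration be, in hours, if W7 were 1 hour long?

Actual critical path: W3→W5→W8 = 2+11+5 = 18 ⇒ 18 hours.
W7 has 14 hours of float (longest path through it is 4).
That remains the longest chain; total 18 hours.

18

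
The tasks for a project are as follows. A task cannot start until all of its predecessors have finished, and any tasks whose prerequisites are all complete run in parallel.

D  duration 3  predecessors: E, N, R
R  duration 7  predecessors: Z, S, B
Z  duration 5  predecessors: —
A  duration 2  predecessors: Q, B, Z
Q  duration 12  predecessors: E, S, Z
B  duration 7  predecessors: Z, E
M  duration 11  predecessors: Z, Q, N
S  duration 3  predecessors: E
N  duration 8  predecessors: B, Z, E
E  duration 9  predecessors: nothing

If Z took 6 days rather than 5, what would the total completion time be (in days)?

As given, the longest chain is E→S→Q→M = 9+3+12+11 = 35, so the finish is 35 days.
Z is off the critical path — its longest chain is 31 days, giving 4 of slack.
The critical path is still E→S→Q→M; finish is now 35 days.

35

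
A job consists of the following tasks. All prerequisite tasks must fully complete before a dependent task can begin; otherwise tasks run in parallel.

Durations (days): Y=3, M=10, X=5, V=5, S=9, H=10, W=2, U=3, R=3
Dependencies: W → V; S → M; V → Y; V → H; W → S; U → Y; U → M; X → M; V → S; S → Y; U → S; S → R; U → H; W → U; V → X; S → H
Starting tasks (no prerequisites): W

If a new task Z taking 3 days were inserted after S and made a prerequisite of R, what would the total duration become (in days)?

Originally the job takes 26 days.
With Z inserted, R now waits for max(S, Z).
New critical path: W→V→S→M = 2+5+9+10 = 26 ⇒ 26 days.

26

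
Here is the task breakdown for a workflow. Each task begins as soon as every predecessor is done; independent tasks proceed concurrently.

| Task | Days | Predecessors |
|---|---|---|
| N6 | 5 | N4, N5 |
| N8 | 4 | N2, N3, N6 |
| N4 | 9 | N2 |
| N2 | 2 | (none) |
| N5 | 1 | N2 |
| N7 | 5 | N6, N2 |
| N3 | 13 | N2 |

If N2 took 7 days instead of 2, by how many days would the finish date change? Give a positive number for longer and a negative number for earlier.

Actual critical path: N2→N4→N6→N7 = 2+9+5+5 = 21 ⇒ 21 days.
N2 is on the critical path; changing it to 7 makes that path 26 days.
That remains the longest chain; total 26 days.
Change in finish: 26 − 21 = +5 days.

5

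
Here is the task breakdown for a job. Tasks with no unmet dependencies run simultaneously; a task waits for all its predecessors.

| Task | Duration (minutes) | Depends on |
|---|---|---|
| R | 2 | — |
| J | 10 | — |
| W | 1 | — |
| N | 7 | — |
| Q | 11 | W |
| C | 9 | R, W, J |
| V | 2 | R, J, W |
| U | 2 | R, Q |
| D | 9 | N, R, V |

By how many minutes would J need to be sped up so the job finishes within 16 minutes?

5

Current finish: 21 minutes; target: 16.
J is on every critical path, so each minute cut from J cuts the finish by one (this holds down to a finish of 16).
Need 21 − 16 = 5 minutes off J → J becomes 5 minutes, finish becomes 16.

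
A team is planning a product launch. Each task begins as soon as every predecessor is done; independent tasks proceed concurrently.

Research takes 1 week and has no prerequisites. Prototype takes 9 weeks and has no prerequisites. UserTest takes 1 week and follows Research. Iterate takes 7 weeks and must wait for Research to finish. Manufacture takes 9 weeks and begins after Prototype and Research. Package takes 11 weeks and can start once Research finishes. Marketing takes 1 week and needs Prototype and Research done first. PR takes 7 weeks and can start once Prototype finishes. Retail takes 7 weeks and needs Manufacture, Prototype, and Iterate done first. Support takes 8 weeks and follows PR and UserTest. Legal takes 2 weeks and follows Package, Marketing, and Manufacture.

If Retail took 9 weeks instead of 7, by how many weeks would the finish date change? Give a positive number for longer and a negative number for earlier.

2

As given, the longest chain is Prototype→Manufacture→Retail = 9+9+7 = 25, so the finish is 25 weeks.
Retail is on the critical path; changing it to 9 makes that path 27 weeks.
That remains the longest chain; total 27 weeks.
Change in finish: 27 − 25 = +2 weeks.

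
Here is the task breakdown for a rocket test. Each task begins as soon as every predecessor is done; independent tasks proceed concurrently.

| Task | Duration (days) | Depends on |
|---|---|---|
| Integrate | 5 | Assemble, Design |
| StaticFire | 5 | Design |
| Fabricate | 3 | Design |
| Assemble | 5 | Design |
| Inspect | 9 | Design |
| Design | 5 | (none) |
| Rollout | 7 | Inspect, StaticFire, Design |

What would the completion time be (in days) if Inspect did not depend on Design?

Original critical path: Design→Inspect→Rollout = 5+9+7 = 21 ⇒ 21 days.
Without Design→Inspect, Inspect's earliest start moves from 5 to 0.
After: Design→StaticFire→Rollout = 5+5+7 = 17 → 17 days.

17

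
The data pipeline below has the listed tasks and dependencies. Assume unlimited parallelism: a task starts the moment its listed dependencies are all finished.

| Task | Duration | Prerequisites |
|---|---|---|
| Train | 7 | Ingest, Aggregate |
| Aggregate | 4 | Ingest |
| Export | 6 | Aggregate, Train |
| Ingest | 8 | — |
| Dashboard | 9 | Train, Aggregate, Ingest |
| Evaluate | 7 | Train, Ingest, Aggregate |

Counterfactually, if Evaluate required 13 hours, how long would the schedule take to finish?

Actual critical path: Ingest→Aggregate→Train→Dashboard = 8+4+7+9 = 28 ⇒ 28 hours.
Evaluate is off the critical path — its longest chain is 26 hours, giving 2 of slack.
New critical path: Ingest→Aggregate→Train→Evaluate = 8+4+7+13 = 32 ⇒ 32 hours.

32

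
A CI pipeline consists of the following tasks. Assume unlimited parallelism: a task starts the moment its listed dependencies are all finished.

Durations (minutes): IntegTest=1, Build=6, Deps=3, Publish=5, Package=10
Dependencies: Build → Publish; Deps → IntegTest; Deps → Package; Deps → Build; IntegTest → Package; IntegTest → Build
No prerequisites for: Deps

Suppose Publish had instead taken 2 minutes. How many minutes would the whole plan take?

14

Baseline: Deps→IntegTest→Build→Publish = 3+1+6+5 = 15 → 15 minutes.
Since Publish is critical, the -3 change carries straight to that chain (now 12 minutes).
Now Deps→IntegTest→Package = 3+1+10 = 14 is longest, so the finish becomes 14 minutes.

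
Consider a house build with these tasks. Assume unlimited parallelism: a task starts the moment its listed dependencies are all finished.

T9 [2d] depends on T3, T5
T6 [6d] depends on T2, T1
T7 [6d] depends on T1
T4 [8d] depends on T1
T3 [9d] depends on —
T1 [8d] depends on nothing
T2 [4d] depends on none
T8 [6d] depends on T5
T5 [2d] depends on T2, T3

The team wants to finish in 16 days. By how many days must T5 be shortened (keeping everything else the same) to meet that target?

Current finish: 17 days; target: 16.
T5 is on every critical path, so each day cut from T5 cuts the finish by one (this holds down to a finish of 16).
Need 17 − 16 = 1 day off T5 → T5 becomes 1 day, finish becomes 16.

1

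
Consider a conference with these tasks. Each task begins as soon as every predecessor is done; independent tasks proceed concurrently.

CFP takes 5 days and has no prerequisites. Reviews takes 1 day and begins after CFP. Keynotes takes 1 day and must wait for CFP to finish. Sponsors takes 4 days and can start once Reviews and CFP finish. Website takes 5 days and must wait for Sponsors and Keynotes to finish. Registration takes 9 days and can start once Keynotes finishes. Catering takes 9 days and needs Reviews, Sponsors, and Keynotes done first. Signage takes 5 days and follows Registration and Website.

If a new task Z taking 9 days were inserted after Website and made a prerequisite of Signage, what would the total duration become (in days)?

Originally the plan takes 20 days.
With Z inserted, Signage now waits for max(Registration, Website, Z).
New critical path: CFP→Reviews→Sponsors→Website→Z→Signage = 5+1+4+5+9+5 = 29 ⇒ 29 days.

29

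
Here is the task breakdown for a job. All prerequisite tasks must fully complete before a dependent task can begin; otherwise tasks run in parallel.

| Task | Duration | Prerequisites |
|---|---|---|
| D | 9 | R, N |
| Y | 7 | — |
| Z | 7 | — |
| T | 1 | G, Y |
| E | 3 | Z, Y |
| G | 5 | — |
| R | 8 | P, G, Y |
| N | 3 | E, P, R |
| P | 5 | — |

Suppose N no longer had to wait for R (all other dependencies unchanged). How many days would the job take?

Original critical path: Y→R→N→D = 7+8+3+9 = 27 ⇒ 27 days.
Without R→N, N's earliest start moves from 15 to 10.
The longest chain is now Y→R→D = 7+8+9 = 24, so the job takes 24 days.

24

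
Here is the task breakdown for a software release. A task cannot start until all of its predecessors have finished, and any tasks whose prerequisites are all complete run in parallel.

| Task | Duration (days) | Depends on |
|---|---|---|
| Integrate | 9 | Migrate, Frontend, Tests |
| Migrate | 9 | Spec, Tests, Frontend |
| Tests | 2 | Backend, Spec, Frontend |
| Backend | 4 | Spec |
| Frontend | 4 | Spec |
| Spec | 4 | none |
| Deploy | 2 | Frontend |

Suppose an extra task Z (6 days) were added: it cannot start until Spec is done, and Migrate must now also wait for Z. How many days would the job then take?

Originally the job takes 28 days.
With Z inserted, Migrate now waits for max(Spec, Tests, Frontend, Z).
New critical path: Spec→Z→Migrate→Integrate = 4+6+9+9 = 28 ⇒ 28 days.

28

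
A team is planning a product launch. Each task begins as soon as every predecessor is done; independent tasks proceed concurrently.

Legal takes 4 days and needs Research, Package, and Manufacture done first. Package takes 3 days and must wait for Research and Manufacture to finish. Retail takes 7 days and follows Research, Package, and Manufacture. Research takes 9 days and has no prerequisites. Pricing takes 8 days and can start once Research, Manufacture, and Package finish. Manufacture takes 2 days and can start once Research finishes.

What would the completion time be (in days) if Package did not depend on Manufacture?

Original critical path: Research→Manufacture→Package→Pricing = 9+2+3+8 = 22 ⇒ 22 days.
Without Manufacture→Package, Package's earliest start moves from 11 to 9.
After: Research→Package→Pricing = 9+3+8 = 20 → 20 days.

20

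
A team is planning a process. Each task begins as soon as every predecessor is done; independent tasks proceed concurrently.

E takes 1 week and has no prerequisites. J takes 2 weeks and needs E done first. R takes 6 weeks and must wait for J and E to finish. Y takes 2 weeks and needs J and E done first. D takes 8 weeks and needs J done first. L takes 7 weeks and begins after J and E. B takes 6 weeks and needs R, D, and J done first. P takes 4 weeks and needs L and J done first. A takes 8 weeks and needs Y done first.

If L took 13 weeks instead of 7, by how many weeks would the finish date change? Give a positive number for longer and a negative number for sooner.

3

Actual critical path: E→J→D→B = 1+2+8+6 = 17 ⇒ 17 weeks.
L is off the critical path — its longest chain is 14 weeks, giving 3 of slack.
The binding chain switches to E→J→L→P = 1+2+13+4 = 20; finish 20 weeks.
Change in finish: 20 − 17 = +3 weeks.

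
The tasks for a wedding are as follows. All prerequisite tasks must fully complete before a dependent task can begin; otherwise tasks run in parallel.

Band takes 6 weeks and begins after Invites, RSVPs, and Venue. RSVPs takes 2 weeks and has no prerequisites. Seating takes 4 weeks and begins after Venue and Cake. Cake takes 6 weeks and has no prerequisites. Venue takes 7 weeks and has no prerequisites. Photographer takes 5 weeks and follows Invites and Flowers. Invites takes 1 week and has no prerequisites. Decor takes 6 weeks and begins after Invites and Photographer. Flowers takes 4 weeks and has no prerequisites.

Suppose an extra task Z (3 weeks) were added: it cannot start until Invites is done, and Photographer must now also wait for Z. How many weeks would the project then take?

15

Originally the project takes 15 weeks.
With Z inserted, Photographer now waits for max(Invites, Flowers, Z).
New critical path: Invites→Z→Photographer→Decor = 1+3+5+6 = 15 ⇒ 15 weeks.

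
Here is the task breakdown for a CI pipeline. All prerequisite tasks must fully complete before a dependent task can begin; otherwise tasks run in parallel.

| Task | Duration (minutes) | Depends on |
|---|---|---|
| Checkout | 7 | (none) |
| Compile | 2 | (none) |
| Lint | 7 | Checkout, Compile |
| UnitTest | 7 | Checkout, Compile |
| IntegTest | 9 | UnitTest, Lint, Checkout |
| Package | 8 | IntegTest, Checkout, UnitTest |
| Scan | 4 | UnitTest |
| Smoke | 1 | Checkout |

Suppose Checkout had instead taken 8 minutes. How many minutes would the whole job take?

32

Critical path before the change: Checkout→Lint→IntegTest→Package = 7+7+9+8 = 31 giving 31 minutes.
Checkout lies on that path, so at 8 minutes the path becomes 32 minutes.
That remains the longest chain; total 32 minutes.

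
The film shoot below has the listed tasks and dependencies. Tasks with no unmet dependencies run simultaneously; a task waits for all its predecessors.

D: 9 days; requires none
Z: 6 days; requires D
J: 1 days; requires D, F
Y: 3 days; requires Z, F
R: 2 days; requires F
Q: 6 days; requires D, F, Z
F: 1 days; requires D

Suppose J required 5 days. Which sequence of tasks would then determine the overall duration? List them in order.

D, Z, Q

Critical path before the change: D→Z→Q = 9+6+6 = 21 giving 21 days.
J has 10 days of float (longest path through it is 11).
The critical path is still D→Z→Q; finish is now 21 days.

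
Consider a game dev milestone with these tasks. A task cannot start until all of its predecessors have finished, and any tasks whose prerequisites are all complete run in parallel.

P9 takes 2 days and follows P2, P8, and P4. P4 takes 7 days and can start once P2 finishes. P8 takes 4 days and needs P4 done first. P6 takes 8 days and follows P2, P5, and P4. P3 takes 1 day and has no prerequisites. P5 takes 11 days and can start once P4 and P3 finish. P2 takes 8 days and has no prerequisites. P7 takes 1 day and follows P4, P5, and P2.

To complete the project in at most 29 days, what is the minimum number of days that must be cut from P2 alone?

5

Current finish: 34 days; target: 29.
P2 is on every critical path, so each day cut from P2 cuts the finish by one (this holds down to a finish of 27).
Need 34 − 29 = 5 days off P2 → P2 becomes 3 days, finish becomes 29.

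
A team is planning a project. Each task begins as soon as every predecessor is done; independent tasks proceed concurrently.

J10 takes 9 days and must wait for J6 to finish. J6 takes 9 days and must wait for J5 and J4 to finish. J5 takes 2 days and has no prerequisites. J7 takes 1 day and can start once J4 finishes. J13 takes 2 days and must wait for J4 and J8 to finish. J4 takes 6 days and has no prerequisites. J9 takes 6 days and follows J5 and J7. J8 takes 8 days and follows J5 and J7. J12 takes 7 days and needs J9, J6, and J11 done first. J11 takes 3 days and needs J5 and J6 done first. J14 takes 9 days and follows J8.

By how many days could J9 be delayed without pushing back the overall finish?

5

Critical path: J4→J6→J11→J12 = 6+9+3+7 = 25, so the finish is 25 days.
J9 finishes as early as 13 and must finish by 18.
So J9 can slip 18 − 13 = 5 days.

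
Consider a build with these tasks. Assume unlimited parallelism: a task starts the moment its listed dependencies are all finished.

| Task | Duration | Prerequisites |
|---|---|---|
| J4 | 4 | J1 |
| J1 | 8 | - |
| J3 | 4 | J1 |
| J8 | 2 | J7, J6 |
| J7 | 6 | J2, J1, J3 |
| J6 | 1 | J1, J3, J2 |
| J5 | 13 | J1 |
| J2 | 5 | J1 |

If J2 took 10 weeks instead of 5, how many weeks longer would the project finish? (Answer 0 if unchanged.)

5

Baseline: J1→J2→J7→J8 = 8+5+6+2 = 21 → 21 weeks.
J2 lies on that path, so at 10 weeks the path becomes 26 weeks.
That remains the longest chain; total 26 weeks.
Change in finish: 26 − 21 = +5 weeks.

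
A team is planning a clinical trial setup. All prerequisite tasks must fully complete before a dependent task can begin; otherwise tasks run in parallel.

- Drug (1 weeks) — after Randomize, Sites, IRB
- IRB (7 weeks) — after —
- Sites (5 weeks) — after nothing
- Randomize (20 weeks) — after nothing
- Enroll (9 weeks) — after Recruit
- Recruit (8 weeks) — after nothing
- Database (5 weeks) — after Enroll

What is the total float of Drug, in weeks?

1

The longest chain is Recruit→Enroll→Database = 8+9+5 = 22; overall finish 22 weeks.
Drug finishes as early as 21 and must finish by 22.
Float = 22 − 21 = 1.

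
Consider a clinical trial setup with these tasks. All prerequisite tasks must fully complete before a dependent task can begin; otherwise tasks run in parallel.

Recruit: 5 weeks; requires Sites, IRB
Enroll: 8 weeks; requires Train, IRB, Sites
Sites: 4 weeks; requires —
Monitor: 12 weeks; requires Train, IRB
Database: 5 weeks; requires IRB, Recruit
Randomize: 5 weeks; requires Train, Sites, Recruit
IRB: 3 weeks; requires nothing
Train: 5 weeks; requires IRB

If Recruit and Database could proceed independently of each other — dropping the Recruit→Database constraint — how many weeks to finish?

20

Before: longest chain IRB→Train→Monitor = 3+5+12 = 20, finish 20.
Without Recruit→Database, Database's earliest start moves from 9 to 3.
After: IRB→Train→Monitor = 3+5+12 = 20 → 20 weeks.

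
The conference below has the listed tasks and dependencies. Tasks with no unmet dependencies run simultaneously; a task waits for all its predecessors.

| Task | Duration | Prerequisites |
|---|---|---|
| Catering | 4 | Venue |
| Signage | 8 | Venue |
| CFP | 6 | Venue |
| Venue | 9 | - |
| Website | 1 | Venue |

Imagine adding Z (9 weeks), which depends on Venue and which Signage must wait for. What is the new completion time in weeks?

Originally the job takes 17 weeks.
With Z inserted, Signage now waits for max(Venue, Z).
New critical path: Venue→Z→Signage = 9+9+8 = 26 ⇒ 26 weeks.

26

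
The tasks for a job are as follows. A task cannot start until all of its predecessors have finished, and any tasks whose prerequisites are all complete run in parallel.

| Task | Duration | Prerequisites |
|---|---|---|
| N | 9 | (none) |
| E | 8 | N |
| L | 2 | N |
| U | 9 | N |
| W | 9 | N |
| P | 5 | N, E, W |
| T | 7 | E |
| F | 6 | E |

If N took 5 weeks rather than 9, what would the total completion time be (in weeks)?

20

Critical path before the change: N→E→T = 9+8+7 = 24 giving 24 weeks.
N lies on that path, so at 5 weeks the path becomes 20 weeks.
That remains the longest chain; total 20 weeks.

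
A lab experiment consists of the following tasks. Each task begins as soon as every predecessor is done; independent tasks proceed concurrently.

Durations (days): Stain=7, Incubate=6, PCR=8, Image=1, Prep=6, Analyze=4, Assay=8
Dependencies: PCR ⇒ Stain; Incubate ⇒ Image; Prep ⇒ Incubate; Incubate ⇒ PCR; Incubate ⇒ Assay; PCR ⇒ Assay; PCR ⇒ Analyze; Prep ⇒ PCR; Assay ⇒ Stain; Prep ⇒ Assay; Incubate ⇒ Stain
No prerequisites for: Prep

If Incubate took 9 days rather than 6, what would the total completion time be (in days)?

38

The binding path is Prep→Incubate→PCR→Assay→Stain = 6+6+8+8+7 = 35; finish at 35 days.
Incubate is on the critical path; changing it to 9 makes that path 38 days.
That remains the longest chain; total 38 days.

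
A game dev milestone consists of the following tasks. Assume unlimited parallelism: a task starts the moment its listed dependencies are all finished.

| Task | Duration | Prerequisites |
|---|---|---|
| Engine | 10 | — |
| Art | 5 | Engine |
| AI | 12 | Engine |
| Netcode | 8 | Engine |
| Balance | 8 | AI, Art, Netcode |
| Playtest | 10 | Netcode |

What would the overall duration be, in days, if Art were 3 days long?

The binding path is Engine→AI→Balance = 10+12+8 = 30; finish at 30 days.
The longest path through Art is only 23 days, so Art has float 7.
The critical path is still Engine→AI→Balance; finish is now 30 days.

30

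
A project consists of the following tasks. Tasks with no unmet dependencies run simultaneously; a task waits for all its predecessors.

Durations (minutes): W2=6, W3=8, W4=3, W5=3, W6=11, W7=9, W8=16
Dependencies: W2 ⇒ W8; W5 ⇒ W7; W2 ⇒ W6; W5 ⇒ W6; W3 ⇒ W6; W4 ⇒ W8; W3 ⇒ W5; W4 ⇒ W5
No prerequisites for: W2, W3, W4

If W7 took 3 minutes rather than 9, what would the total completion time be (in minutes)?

The binding path is W2→W8 = 6+16 = 22; finish at 22 minutes.
W7 has 2 minutes of float (longest path through it is 20).
No other chain overtakes it, so the finish is 22 minutes.

22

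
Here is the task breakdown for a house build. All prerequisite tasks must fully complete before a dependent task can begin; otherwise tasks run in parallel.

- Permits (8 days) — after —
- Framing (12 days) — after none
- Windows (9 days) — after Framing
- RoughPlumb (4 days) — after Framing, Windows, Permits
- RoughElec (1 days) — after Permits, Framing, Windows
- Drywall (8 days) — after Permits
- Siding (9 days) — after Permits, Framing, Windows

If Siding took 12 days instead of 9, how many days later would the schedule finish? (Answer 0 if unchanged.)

Baseline: Framing→Windows→Siding = 12+9+9 = 30 → 30 days.
Siding lies on that path, so at 12 days the path becomes 33 days.
That remains the longest chain; total 33 days.
Change in finish: 33 − 30 = +3 days.

3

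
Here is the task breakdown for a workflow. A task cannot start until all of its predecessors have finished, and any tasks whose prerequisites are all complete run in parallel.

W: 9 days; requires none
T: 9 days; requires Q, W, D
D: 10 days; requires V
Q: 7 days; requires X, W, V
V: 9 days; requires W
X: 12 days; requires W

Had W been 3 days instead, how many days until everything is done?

Actual critical path: W→X→Q→T = 9+12+7+9 = 37 ⇒ 37 days.
W is on the critical path; changing it to 3 makes that path 31 days.
That remains the longest chain; total 31 days.

31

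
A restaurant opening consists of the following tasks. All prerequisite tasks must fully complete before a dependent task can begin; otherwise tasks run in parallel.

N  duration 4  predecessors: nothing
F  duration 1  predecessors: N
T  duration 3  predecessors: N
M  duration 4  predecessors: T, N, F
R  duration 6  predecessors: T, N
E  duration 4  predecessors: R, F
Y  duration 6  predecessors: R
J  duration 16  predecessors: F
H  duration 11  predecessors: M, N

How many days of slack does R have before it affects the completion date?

3

Critical path: N→T→M→H = 4+3+4+11 = 22, so the finish is 22 days.
R finishes as early as 13 and must finish by 16.
Float = 22 − 19 = 3.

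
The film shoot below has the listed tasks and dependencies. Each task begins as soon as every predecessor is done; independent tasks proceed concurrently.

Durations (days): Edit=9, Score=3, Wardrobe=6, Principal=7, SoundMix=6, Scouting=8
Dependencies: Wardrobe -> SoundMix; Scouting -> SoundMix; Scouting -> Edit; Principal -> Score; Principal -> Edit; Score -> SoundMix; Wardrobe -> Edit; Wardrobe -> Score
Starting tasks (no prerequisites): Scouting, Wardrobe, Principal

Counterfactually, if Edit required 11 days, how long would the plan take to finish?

As given, the longest chain is Scouting→Edit = 8+9 = 17, so the finish is 17 days.
Since Edit is critical, the +2 change carries straight to that chain (now 19 days).
That remains the longest chain; total 19 days.

19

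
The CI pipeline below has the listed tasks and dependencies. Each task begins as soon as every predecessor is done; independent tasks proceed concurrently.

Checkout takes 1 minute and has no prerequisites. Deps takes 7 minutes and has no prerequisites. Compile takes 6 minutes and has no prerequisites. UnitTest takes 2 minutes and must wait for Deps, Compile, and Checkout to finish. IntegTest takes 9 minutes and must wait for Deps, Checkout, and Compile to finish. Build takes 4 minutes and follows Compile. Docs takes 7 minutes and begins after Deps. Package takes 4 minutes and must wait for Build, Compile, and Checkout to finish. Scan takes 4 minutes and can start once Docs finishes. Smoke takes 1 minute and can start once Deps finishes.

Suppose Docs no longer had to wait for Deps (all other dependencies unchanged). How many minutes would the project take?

16

With the dependency in place, Deps→Docs→Scan = 7+7+4 = 18 sets the finish at 18 minutes.
Without Deps→Docs, Docs's earliest start moves from 7 to 0.
The longest chain is now Deps→IntegTest = 7+9 = 16, so the project takes 16 minutes.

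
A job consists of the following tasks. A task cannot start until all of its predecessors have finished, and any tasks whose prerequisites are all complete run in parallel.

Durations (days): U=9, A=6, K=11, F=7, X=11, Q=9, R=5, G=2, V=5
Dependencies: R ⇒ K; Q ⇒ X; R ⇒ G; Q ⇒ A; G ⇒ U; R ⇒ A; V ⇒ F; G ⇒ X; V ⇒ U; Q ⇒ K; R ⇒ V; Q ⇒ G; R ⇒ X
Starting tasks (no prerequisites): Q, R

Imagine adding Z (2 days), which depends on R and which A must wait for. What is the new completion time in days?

22

Originally the schedule takes 22 days.
With Z inserted, A now waits for max(R, Q, Z).
New critical path: Q→G→X = 9+2+11 = 22 ⇒ 22 days.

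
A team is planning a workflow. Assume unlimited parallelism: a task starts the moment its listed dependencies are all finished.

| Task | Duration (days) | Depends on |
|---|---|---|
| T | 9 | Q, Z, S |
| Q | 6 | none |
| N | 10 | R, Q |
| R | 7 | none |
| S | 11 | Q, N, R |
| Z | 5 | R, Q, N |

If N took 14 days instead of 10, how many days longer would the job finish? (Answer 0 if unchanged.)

4

As given, the longest chain is R→N→S→T = 7+10+11+9 = 37, so the finish is 37 days.
Since N is critical, the +4 change carries straight to that chain (now 41 days).
That remains the longest chain; total 41 days.
Change in finish: 41 − 37 = +4 days.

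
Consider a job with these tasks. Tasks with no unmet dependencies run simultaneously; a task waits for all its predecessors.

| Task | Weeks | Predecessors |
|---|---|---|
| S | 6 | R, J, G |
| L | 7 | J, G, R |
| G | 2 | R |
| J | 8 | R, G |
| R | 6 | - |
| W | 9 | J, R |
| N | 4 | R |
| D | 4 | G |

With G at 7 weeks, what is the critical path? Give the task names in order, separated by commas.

As given, the longest chain is R→G→J→W = 6+2+8+9 = 25, so the finish is 25 weeks.
G lies on that path, so at 7 weeks the path becomes 30 weeks.
That remains the longest chain; total 30 weeks.

R, G, J, W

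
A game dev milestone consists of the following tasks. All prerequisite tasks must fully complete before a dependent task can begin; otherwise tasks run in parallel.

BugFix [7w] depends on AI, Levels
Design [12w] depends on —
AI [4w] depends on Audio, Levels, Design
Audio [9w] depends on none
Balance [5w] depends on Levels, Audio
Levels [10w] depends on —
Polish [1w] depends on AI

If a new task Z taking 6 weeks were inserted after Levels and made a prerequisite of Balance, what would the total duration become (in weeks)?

Originally the job takes 23 weeks.
With Z inserted, Balance now waits for max(Levels, Audio, Z).
New critical path: Design→AI→BugFix = 12+4+7 = 23 ⇒ 23 weeks.

23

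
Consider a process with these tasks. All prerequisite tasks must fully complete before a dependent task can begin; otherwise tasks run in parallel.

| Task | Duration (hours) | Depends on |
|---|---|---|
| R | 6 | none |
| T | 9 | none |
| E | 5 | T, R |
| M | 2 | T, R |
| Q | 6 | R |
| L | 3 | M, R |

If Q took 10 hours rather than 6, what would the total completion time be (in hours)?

The binding path is T→E = 9+5 = 14; finish at 14 hours.
Q has 2 hours of float (longest path through it is 12).
New critical path: R→Q = 6+10 = 16 ⇒ 16 hours.

16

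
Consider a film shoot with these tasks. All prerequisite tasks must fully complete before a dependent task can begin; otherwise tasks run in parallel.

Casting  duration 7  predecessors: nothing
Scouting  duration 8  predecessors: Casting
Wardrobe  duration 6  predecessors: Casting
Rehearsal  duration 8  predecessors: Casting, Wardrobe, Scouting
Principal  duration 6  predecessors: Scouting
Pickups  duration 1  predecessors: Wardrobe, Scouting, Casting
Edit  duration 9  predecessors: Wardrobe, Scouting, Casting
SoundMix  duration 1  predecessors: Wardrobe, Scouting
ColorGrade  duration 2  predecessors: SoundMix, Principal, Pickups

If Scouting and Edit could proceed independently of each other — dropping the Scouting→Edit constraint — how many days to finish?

23

Before: longest chain Casting→Scouting→Edit = 7+8+9 = 24, finish 24.
Without Scouting→Edit, Edit's earliest start moves from 15 to 13.
New critical path: Casting→Scouting→Rehearsal = 7+8+8 = 23 ⇒ 23 days.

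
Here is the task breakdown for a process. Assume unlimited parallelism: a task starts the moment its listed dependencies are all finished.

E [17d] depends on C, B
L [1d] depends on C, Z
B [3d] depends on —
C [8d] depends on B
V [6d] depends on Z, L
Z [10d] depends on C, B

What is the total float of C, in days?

0

The longest chain is B→C→Z→L→V = 3+8+10+1+6 = 28; overall finish 28 days.
The longest chain containing C totals 28 days.
Slack of C = 3 − 3 = 0 days.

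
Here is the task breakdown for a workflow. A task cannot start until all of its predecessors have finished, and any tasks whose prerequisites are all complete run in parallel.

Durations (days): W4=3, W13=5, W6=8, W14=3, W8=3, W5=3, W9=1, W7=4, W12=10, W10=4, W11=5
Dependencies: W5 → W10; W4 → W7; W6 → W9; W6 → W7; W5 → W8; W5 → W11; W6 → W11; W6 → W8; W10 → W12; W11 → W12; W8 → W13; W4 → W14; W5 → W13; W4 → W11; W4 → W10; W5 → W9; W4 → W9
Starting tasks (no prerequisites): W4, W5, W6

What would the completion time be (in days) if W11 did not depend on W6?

With the dependency in place, W6→W11→W12 = 8+5+10 = 23 sets the finish at 23 days.
Without W6→W11, W11's earliest start moves from 8 to 3.
New critical path: W4→W11→W12 = 3+5+10 = 18 ⇒ 18 days.

18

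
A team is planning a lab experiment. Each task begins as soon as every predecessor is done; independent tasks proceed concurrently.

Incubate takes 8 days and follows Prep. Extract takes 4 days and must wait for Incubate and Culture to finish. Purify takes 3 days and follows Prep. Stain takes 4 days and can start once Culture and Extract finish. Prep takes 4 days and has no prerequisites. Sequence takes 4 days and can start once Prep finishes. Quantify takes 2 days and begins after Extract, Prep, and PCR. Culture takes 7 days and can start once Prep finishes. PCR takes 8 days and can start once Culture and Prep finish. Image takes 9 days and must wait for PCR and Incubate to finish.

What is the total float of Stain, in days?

The longest chain is Prep→Culture→PCR→Image = 4+7+8+9 = 28; overall finish 28 days.
Stain finishes as early as 20 and must finish by 28.
Float = 28 − 20 = 8.

8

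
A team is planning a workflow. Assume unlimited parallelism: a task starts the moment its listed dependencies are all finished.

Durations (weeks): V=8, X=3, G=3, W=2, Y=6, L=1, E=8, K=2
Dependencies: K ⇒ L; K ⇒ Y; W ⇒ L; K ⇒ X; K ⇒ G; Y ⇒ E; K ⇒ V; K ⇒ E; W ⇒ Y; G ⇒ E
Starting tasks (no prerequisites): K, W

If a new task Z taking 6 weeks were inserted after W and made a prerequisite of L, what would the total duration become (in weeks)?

16

Originally the schedule takes 16 weeks.
With Z inserted, L now waits for max(K, W, Z).
New critical path: K→Y→E = 2+6+8 = 16 ⇒ 16 weeks.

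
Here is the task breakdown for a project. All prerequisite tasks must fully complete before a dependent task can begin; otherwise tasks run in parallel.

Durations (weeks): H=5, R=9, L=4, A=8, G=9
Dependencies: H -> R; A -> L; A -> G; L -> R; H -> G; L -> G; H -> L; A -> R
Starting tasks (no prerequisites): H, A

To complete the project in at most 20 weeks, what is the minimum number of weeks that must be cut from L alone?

Current finish: 21 weeks; target: 20.
L is on every critical path, so each week cut from L cuts the finish by one (this holds down to a finish of 18).
Need 21 − 20 = 1 week off L → L becomes 3 weeks, finish becomes 20.

1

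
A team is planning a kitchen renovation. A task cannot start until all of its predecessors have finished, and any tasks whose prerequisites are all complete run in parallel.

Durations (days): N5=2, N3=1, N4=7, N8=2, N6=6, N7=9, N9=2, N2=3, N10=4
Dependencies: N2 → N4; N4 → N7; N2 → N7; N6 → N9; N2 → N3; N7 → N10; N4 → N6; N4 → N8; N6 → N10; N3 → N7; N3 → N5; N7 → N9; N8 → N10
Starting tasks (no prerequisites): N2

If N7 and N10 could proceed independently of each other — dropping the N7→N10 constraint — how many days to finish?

Before: longest chain N2→N4→N7→N10 = 3+7+9+4 = 23, finish 23.
Without N7→N10, N10's earliest start moves from 19 to 16.
The longest chain is now N2→N4→N7→N9 = 3+7+9+2 = 21, so the plan takes 21 days.

21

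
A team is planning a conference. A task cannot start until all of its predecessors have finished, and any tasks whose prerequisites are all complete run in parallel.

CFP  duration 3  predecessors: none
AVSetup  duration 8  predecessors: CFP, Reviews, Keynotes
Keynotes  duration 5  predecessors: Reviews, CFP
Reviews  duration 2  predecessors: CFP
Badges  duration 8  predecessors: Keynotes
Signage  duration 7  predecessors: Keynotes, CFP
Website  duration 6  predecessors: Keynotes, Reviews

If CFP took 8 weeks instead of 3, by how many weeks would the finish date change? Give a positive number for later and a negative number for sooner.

5

As given, the longest chain is CFP→Reviews→Keynotes→AVSetup = 3+2+5+8 = 18, so the finish is 18 weeks.
CFP lies on that path, so at 8 weeks the path becomes 23 weeks.
The critical path is still CFP→Reviews→Keynotes→AVSetup; finish is now 23 weeks.
Change in finish: 23 − 18 = +5 weeks.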